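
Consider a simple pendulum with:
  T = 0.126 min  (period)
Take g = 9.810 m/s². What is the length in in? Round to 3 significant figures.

Solving T = 2π√(L/g) for L: L = g·(T/2π)².
T = 0.126 min = 7.560 s; g = 9.810 m/s².
L = 14.20 m
14.20 m × (1 in / 0.02540 m) = 559.1 in

559 in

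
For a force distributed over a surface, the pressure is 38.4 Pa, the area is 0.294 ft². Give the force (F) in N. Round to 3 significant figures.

1.05 N

Rearranging: F = P·A.
P = 38.4 Pa; A = 0.294 ft² = 0.02731 m².
F = 1.049 N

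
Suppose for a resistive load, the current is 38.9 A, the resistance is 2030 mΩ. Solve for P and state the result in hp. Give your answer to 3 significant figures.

P is given directly by: P = I²R.
I = 38.9 A; R = 2030 mΩ = 2.030 Ω.
P = 3072 W  (the unit combination reduces to kg·m²/s³ = W)
3072 W × (1 hp / 745.7 W) = 4.119 hp

4.12 hp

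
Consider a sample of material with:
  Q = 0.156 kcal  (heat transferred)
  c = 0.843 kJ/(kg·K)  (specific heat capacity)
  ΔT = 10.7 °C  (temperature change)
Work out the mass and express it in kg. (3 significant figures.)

Rearranging: m = Q/(c·ΔT).
Q = 0.156 kcal = 652.7 J; c = 0.843 kJ/(kg·K) = 843.0 J/(kg·K); ΔT = 10.7 °C = 10.70 K.
m = 0.07236 kg

0.0724 kg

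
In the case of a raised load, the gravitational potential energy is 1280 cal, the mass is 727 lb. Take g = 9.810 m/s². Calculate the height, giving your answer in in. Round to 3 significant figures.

Rearranging: h = PE/(m·g).
PE = 1280 cal = 5356 J; m = 727 lb = 329.8 kg; g = 9.810 m/s².
h = 1.656 m
1.656 m × (1 in / 0.02540 m) = 65.18 in

65.2 in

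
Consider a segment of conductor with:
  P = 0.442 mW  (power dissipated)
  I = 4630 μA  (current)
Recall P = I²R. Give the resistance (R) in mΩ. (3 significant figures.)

20600 mΩ

Rearranging: R = P/I².
P = 0.442 mW = 4.420×10^-4 W; I = 4630 μA = 0.004630 A.
R = 20.62 Ω
20.62 Ω × (1 mΩ / 0.001000 Ω) = 20619 mΩ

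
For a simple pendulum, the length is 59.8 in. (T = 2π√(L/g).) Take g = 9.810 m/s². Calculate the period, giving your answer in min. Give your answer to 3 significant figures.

0.0412 min

T is given directly by: T = 2π√(L/g).
L = 59.8 in = 1.519 m; g = 9.810 m/s².
T = 2.472 s
2.472 s × (1 min / 60.00 s) = 0.04121 min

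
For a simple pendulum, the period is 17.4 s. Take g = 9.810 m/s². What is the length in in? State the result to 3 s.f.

2960 in

Rearranging: L = g·(T/2π)².
T = 17.4 s; g = 9.810 m/s².
L = 75.23 m
75.23 m × (1 in / 0.02540 m) = 2962 in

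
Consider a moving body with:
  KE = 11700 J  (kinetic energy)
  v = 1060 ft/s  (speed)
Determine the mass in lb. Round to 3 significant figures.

Rearranging KE = ½mv² for m: m = 2·KE/v².
KE = 11700 J; v = 1060 ft/s = 323.1 m/s.
m = 0.2242 kg
0.2242 kg × (1 lb / 0.4536 kg) = 0.4942 lb

0.494 lb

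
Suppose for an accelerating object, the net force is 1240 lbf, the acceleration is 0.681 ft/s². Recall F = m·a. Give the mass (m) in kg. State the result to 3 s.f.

From Newton's second law: m = F/a.
F = 1240 lbf = 5516 N; a = 0.681 ft/s² = 0.2076 m/s².
m = 26573 kg

26600 kg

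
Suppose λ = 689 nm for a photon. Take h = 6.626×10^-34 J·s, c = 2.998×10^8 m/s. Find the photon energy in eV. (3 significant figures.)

Directly: E = hc/λ.
λ = 689 nm = 6.890×10^-7 m; h = 6.626×10^-34 J·s; c = 2.998×10^8 m/s.
E = 2.883×10^-19 J
2.883×10^-19 J × (1 eV / 1.602×10^-19 J) = 1.800 eV

1.80 eV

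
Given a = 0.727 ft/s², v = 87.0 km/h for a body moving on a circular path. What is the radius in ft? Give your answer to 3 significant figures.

8650 ft

Rearranging a = v²/r for r: r = v²/a.
a = 0.727 ft/s² = 0.2216 m/s²; v = 87.0 km/h = 24.17 m/s.
r = 2636 m
2636 m × (1 ft / 0.3048 m) = 8647 ft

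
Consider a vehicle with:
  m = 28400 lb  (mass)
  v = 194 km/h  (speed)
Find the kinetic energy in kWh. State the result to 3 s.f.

KE is given directly by: KE = ½mv².
m = 28400 lb = 12882 kg; v = 194 km/h = 53.89 m/s.
KE = 1.870×10^7 J  (the unit combination reduces to kg·m²/s² = J)
1.870×10^7 J × (1 kWh / 3.600×10^6 J) = 5.196 kWh

5.20 kWh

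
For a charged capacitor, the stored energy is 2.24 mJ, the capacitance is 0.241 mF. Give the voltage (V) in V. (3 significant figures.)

Rearranging: V = √(2E/C).
E = 2.24 mJ = 0.002240 J; C = 0.241 mF = 2.410×10^-4 F.
V = 4.312 V

4.31 V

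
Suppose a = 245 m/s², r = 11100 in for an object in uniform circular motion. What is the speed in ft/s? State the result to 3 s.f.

862 ft/s

Rearranging: v = √(a·r).
a = 245 m/s²; r = 11100 in = 281.9 m.
v = 262.8 m/s
262.8 m/s × (1 ft/s / 0.3048 m/s) = 862.3 ft/s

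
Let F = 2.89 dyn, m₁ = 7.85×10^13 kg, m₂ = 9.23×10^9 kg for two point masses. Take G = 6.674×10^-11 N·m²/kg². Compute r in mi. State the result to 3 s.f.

Solving F = G·m₁·m₂/r² for r: r = √(G·m₁m₂/F).
F = 2.89 dyn = 2.890×10^-5 N; m₁ = 7.85×10^13 kg; m₂ = 9.23×10^9 kg; G = 6.674×10^-11 N·m²/kg².
r = 1.294×10^9 m
1.294×10^9 m × (1 mi / 1609 m) = 8.038×10^5 mi

8.04×10^5 mi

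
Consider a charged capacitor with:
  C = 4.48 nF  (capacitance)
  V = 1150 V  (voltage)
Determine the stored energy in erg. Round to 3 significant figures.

29600 erg

E is given directly by: E = ½CV².
C = 4.48 nF = 4.480×10^-9 F; V = 1150 V.
E = 0.002962 J
0.002962 J × (1 erg / 1.000×10^-7 J) = 29624 erg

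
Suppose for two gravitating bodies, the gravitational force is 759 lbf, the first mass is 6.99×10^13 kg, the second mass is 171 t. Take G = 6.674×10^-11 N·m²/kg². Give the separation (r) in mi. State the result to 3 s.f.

0.302 mi

Rearranging: r = √(G·m₁m₂/F).
F = 759 lbf = 3376 N; m₁ = 6.99×10^13 kg; m₂ = 171 t = 1.710×10^5 kg; G = 6.674×10^-11 N·m²/kg².
r = 486.1 m
486.1 m × (1 mi / 1609 m) = 0.3020 mi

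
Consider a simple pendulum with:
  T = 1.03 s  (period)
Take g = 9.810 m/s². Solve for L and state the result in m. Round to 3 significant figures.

Rearranging: L = g·(T/2π)².
T = 1.03 s; g = 9.810 m/s².
L = 0.2636 m

0.264 m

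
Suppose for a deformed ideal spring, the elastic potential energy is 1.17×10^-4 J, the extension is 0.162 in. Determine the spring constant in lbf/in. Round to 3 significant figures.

Rearranging U = ½k·x² for k: k = 2U/x².
U = 1.17×10^-4 J; x = 0.162 in = 0.004115 m.
k = 13.82 N/m
13.82 N/m × (1 lbf/in / 175.1 N/m) = 0.07892 lbf/in

0.0789 lbf/in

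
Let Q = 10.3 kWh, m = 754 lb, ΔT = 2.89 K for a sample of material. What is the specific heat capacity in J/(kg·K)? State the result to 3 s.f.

37500 J/(kg·K)

Solving Q = m·c·ΔT for c: c = Q/(m·ΔT).
Q = 10.3 kWh = 3.708×10^7 J; m = 754 lb = 342.0 kg; ΔT = 2.89 K.
c = 37515 J/(kg·K)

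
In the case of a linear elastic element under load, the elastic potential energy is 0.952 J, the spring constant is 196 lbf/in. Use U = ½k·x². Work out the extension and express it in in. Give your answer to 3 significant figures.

0.293 in

Solving U = ½k·x² for x: x = √(2U/k).
U = 0.952 J; k = 196 lbf/in = 34325 N/m.
x = 0.007448 m
0.007448 m × (1 in / 0.02540 m) = 0.2932 in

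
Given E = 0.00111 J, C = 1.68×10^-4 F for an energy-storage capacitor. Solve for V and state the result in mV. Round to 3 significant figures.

3640 mV

Solving E = ½C·V² for V: V = √(2E/C).
E = 0.00111 J; C = 1.68×10^-4 F.
V = 3.635 V
3.635 V × (1 mV / 0.001000 V) = 3635 mV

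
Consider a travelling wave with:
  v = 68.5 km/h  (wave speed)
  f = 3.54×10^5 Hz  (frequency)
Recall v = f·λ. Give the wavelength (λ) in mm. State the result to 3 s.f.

Solving v = f·λ for λ: λ = v/f.
v = 68.5 km/h = 19.03 m/s; f = 3.54×10^5 Hz.
λ = 5.375×10^-5 m
5.375×10^-5 m × (1 mm / 0.001000 m) = 0.05375 mm

0.0538 mm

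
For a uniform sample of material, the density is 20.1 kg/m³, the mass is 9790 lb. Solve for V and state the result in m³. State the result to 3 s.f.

Solving ρ = m/V for V: V = m/ρ.
ρ = 20.1 kg/m³; m = 9790 lb = 4441 kg.
V = 220.9 m³

221 m³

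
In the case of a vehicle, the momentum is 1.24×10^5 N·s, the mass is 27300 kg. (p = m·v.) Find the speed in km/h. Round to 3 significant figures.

16.4 km/h

Rearranging p = m·v for v: v = p/m.
p = 1.24×10^5 N·s = 1.240×10^5 kg·m/s; m = 27300 kg.
v = 4.542 m/s
4.542 m/s × (1 km/h / 0.2778 m/s) = 16.35 km/h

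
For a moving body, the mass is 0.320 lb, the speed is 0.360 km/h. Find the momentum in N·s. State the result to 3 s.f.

0.0145 N·s

p is given directly by: p = mv.
m = 0.320 lb = 0.1451 kg; v = 0.360 km/h = 0.1000 m/s.
p = 0.01451 kg·m/s
Since 1 N·s = 1 kg·m/s, 0.01451 N·s.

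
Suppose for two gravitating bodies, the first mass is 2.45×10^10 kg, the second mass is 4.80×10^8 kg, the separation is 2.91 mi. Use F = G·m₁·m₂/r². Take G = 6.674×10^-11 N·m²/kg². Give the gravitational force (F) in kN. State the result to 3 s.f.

From Newton's law of gravitation: F = Gm₁m₂/r².
m₁ = 2.45×10^10 kg; m₂ = 4.80×10^8 kg; r = 2.91 mi = 4683 m; G = 6.674×10^-11 N·m²/kg².
F = 35.79 N  (the unit combination reduces to kg·m/s² = N)
35.79 N × (1 kN / 1000 N) = 0.03579 kN

0.0358 kN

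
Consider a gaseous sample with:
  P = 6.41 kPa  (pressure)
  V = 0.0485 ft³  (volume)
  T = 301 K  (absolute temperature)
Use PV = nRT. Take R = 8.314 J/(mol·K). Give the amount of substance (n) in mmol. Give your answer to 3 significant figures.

3.52 mmol

From the ideal-gas law: n = PV/(RT).
P = 6.41 kPa = 6410 Pa; V = 0.0485 ft³ = 0.001373 m³; T = 301 K; R = 8.314 J/(mol·K).
n = 0.003518 mol
0.003518 mol × (1 mmol / 0.001000 mol) = 3.518 mmol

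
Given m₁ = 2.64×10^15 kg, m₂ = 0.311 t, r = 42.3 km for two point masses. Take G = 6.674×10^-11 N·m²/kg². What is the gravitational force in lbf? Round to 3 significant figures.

From Newton's law of gravitation: F = Gm₁m₂/r².
m₁ = 2.64×10^15 kg; m₂ = 0.311 t = 311.0 kg; r = 42.3 km = 42300 m; G = 6.674×10^-11 N·m²/kg².
F = 0.03062 N  (the unit combination reduces to kg·m/s² = N)
0.03062 N × (1 lbf / 4.448 N) = 0.006885 lbf

0.00688 lbf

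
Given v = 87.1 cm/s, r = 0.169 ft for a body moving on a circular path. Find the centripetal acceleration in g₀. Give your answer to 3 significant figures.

a is given directly by: a = v²/r.
v = 87.1 cm/s = 0.8710 m/s; r = 0.169 ft = 0.05151 m.
a = 14.73 m/s²
14.73 m/s² × (1 g₀ / 9.807 m/s²) = 1.502 g₀

1.50 g₀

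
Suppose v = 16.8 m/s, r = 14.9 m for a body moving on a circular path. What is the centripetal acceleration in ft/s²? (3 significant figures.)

Directly: a = v²/r.
v = 16.8 m/s; r = 14.9 m.
a = 18.94 m/s²
18.94 m/s² × (1 ft/s² / 0.3048 m/s²) = 62.15 ft/s²

62.1 ft/s²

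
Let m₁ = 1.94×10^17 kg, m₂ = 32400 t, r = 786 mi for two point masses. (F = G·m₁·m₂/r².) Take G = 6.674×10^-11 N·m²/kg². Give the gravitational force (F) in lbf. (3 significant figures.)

Directly: F = Gm₁m₂/r².
m₁ = 1.94×10^17 kg; m₂ = 32400 t = 3.240×10^7 kg; r = 786 mi = 1.265×10^6 m; G = 6.674×10^-11 N·m²/kg².
F = 262.2 N
262.2 N × (1 lbf / 4.448 N) = 58.94 lbf

58.9 lbf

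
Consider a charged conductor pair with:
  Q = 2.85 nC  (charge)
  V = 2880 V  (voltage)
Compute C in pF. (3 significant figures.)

C is given directly by: C = Q/V.
Q = 2.85 nC = 2.850×10^-9 C; V = 2880 V.
C = 9.896×10^-13 F
9.896×10^-13 F × (1 pF / 1.000×10^-12 F) = 0.9896 pF

0.990 pF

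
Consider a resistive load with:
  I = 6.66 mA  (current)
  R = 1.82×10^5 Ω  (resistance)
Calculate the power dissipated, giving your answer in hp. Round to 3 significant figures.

Directly: P = I²R.
I = 6.66 mA = 0.006660 A; R = 1.82×10^5 Ω.
P = 8.073 W
8.073 W × (1 hp / 745.7 W) = 0.01083 hp

0.0108 hp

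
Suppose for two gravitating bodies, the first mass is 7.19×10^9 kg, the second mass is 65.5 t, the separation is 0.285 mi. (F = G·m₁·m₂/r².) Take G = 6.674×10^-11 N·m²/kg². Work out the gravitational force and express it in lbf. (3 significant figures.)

From Newton's law of gravitation: F = Gm₁m₂/r².
m₁ = 7.19×10^9 kg; m₂ = 65.5 t = 65500 kg; r = 0.285 mi = 458.7 m; G = 6.674×10^-11 N·m²/kg².
F = 0.1494 N
0.1494 N × (1 lbf / 4.448 N) = 0.03359 lbf

0.0336 lbf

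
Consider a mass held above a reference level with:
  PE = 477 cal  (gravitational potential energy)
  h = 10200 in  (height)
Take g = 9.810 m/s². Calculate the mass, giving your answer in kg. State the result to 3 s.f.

0.785 kg

Rearranging: m = PE/(g·h).
PE = 477 cal = 1996 J; h = 10200 in = 259.1 m; g = 9.810 m/s².
m = 0.7852 kg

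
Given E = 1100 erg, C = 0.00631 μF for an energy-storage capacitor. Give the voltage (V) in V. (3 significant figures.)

187 V

Rearranging: V = √(2E/C).
E = 1100 erg = 1.100×10^-4 J; C = 0.00631 μF = 6.310×10^-9 F.
V = 186.7 V  (the unit combination reduces to kg·m²/(A·s³) = V)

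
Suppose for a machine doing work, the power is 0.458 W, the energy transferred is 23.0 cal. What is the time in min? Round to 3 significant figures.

Rearranging: t = W/P.
P = 0.458 W; W = 23.0 cal = 96.23 J.
t = 210.1 s
210.1 s × (1 min / 60.00 s) = 3.502 min

3.50 min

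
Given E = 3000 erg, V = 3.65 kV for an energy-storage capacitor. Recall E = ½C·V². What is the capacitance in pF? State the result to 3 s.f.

45.0 pF

Rearranging: C = 2E/V².
E = 3000 erg = 3.000×10^-4 J; V = 3.65 kV = 3650 V.
C = 4.504×10^-11 F
4.504×10^-11 F × (1 pF / 1.000×10^-12 F) = 45.04 pF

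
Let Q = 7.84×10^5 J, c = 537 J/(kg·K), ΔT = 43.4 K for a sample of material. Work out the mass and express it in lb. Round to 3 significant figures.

Solving Q = m·c·ΔT for m: m = Q/(c·ΔT).
Q = 7.84×10^5 J; c = 537 J/(kg·K); ΔT = 43.4 K.
m = 33.64 kg
33.64 kg × (1 lb / 0.4536 kg) = 74.16 lb

74.2 lb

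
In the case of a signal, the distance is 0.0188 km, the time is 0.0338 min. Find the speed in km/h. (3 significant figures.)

33.4 km/h

v is given directly by: v = d/t.
d = 0.0188 km = 18.80 m; t = 0.0338 min = 2.028 s.
v = 9.270 m/s
9.270 m/s × (1 km/h / 0.2778 m/s) = 33.37 km/h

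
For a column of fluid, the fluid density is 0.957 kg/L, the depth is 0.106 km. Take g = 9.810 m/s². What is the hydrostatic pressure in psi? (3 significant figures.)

144 psi

Directly: P = ρgh.
ρ = 0.957 kg/L = 957.0 kg/m³; h = 0.106 km = 106.0 m; g = 9.810 m/s².
P = 9.951×10^5 Pa  (the unit combination reduces to kg/(m·s²) = Pa)
9.951×10^5 Pa × (1 psi / 6895 Pa) = 144.3 psi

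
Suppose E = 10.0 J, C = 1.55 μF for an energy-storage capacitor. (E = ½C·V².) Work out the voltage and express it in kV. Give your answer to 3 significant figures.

Rearranging E = ½C·V² for V: V = √(2E/C).
E = 10.0 J; C = 1.55 μF = 1.550×10^-6 F.
V = 3592 V
3592 V × (1 kV / 1000 V) = 3.592 kV

3.59 kV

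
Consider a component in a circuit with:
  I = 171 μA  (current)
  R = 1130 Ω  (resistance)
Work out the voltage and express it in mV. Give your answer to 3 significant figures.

From Ohm's law: V = IR.
I = 171 μA = 1.710×10^-4 A; R = 1130 Ω.
V = 0.1932 V
0.1932 V × (1 mV / 0.001000 V) = 193.2 mV

193 mV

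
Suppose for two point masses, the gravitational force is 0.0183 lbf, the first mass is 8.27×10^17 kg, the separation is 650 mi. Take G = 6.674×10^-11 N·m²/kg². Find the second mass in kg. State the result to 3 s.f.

1610 kg

From Newton's law of gravitation: m₂ = F·r²/(G·m₁).
F = 0.0183 lbf = 0.08140 N; m₁ = 8.27×10^17 kg; r = 650 mi = 1.046×10^6 m; G = 6.674×10^-11 N·m²/kg².
m₂ = 1614 kg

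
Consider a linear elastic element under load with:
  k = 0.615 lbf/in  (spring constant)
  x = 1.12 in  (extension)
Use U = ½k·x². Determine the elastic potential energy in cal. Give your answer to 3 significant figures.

0.0104 cal

Directly: U = ½kx².
k = 0.615 lbf/in = 107.7 N/m; x = 1.12 in = 0.02845 m.
U = 0.04358 J
0.04358 J × (1 cal / 4.184 J) = 0.01042 cal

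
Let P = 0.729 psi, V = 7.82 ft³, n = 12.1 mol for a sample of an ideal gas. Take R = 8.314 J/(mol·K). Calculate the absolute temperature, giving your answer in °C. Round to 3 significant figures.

-262 °C

Rearranging PV = nRT for T: T = PV/(nR).
P = 0.729 psi = 5026 Pa; V = 7.82 ft³ = 0.2214 m³; n = 12.1 mol; R = 8.314 J/(mol·K).
T = 11.06 K
11.06 K − 273.15 = -262.1 °C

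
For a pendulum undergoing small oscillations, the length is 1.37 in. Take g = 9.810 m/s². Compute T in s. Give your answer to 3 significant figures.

T is given directly by: T = 2π√(L/g).
L = 1.37 in = 0.03480 m; g = 9.810 m/s².
T = 0.3742 s

0.374 s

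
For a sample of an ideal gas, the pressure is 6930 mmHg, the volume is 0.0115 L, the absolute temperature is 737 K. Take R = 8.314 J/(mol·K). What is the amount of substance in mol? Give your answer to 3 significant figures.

0.00173 mol

From the ideal-gas law: n = PV/(RT).
P = 6930 mmHg = 9.239×10^5 Pa; V = 0.0115 L = 1.150×10^-5 m³; T = 737 K; R = 8.314 J/(mol·K).
n = 0.001734 mol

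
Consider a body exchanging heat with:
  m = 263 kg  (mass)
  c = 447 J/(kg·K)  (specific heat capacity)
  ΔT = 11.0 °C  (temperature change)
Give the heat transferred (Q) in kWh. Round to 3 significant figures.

0.359 kWh

Directly: Q = mcΔT.
m = 263 kg; c = 447 J/(kg·K); ΔT = 11.0 °C = 11.00 K.
Q = 1.293×10^6 J
1.293×10^6 J × (1 kWh / 3.600×10^6 J) = 0.3592 kWh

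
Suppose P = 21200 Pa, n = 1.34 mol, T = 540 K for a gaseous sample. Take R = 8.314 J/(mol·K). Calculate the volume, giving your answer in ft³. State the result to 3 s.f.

10.0 ft³

Rearranging PV = nRT for V: V = nRT/P.
P = 21200 Pa; n = 1.34 mol; T = 540 K; R = 8.314 J/(mol·K).
V = 0.2838 m³
0.2838 m³ × (1 ft³ / 0.02832 m³) = 10.02 ft³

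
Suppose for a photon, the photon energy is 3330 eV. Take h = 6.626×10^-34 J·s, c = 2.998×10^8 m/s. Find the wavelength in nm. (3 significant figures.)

Rearranging E = h·c/λ for λ: λ = hc/E.
E = 3330 eV = 5.335×10^-16 J; h = 6.626×10^-34 J·s; c = 2.998×10^8 m/s.
λ = 3.723×10^-10 m
3.723×10^-10 m × (1 nm / 1.000×10^-9 m) = 0.3723 nm

0.372 nm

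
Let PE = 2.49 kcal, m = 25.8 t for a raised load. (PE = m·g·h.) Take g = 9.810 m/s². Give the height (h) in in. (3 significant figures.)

Rearranging PE = m·g·h for h: h = PE/(m·g).
PE = 2.49 kcal = 10418 J; m = 25.8 t = 25800 kg; g = 9.810 m/s².
h = 0.04116 m
0.04116 m × (1 in / 0.02540 m) = 1.621 in

1.62 in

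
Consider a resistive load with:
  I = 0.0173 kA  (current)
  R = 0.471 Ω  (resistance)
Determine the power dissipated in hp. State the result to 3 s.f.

Directly: P = I²R.
I = 0.0173 kA = 17.30 A; R = 0.471 Ω.
P = 141.0 W
141.0 W × (1 hp / 745.7 W) = 0.1890 hp

0.189 hp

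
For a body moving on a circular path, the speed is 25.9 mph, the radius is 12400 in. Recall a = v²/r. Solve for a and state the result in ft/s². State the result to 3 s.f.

Directly: a = v²/r.
v = 25.9 mph = 11.58 m/s; r = 12400 in = 315.0 m.
a = 0.4256 m/s²
0.4256 m/s² × (1 ft/s² / 0.3048 m/s²) = 1.396 ft/s²

1.40 ft/s²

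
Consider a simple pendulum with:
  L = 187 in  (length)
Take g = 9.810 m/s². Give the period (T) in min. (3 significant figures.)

Directly: T = 2π√(L/g).
L = 187 in = 4.750 m; g = 9.810 m/s².
T = 4.372 s
4.372 s × (1 min / 60.00 s) = 0.07287 min

0.0729 min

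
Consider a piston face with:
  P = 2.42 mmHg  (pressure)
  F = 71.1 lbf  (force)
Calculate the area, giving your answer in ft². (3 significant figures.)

Rearranging P = F/A for A: A = F/P.
P = 2.42 mmHg = 322.6 Pa; F = 71.1 lbf = 316.3 N.
A = 0.9803 m²
0.9803 m² × (1 ft² / 0.09290 m²) = 10.55 ft²

10.6 ft²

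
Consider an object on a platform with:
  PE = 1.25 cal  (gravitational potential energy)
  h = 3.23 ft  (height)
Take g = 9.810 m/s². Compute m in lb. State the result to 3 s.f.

Solving PE = m·g·h for m: m = PE/(g·h).
PE = 1.25 cal = 5.230 J; h = 3.23 ft = 0.9845 m; g = 9.810 m/s².
m = 0.5415 kg
0.5415 kg × (1 lb / 0.4536 kg) = 1.194 lb

1.19 lb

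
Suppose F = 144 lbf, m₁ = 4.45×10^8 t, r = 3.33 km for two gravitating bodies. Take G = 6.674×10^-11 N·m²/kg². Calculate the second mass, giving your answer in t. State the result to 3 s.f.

Rearranging F = G·m₁·m₂/r² for m₂: m₂ = F·r²/(G·m₁).
F = 144 lbf = 640.5 N; m₁ = 4.45×10^8 t = 4.450×10^11 kg; r = 3.33 km = 3330 m; G = 6.674×10^-11 N·m²/kg².
m₂ = 2.392×10^8 kg
2.392×10^8 kg × (1 t / 1000 kg) = 2.392×10^5 t

2.39×10^5 t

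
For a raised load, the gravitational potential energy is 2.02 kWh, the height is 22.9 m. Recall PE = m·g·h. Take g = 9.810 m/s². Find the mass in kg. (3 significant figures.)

Rearranging: m = PE/(g·h).
PE = 2.02 kWh = 7.272×10^6 J; h = 22.9 m; g = 9.810 m/s².
m = 32370 kg

32400 kg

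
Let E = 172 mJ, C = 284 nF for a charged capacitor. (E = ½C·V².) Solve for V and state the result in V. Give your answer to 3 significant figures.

1100 V

Rearranging: V = √(2E/C).
E = 172 mJ = 0.1720 J; C = 284 nF = 2.840×10^-7 F.
V = 1101 V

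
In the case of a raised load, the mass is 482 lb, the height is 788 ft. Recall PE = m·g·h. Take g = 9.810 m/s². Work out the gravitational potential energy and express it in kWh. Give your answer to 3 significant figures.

Directly: PE = mgh.
m = 482 lb = 218.6 kg; h = 788 ft = 240.2 m; g = 9.810 m/s².
PE = 5.151×10^5 J
5.151×10^5 J × (1 kWh / 3.600×10^6 J) = 0.1431 kWh

0.143 kWh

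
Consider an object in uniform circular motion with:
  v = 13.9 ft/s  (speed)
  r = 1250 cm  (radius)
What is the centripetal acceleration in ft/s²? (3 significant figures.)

4.71 ft/s²

Directly: a = v²/r.
v = 13.9 ft/s = 4.237 m/s; r = 1250 cm = 12.50 m.
a = 1.436 m/s²
1.436 m/s² × (1 ft/s² / 0.3048 m/s²) = 4.711 ft/s²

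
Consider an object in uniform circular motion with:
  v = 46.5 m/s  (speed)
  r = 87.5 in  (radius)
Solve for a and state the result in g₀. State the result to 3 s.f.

99.2 g₀

Directly: a = v²/r.
v = 46.5 m/s; r = 87.5 in = 2.222 m.
a = 972.9 m/s²
972.9 m/s² × (1 g₀ / 9.807 m/s²) = 99.21 g₀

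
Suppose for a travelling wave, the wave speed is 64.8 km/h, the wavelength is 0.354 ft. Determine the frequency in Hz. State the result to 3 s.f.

Rearranging v = f·λ for f: f = v/λ.
v = 64.8 km/h = 18.00 m/s; λ = 0.354 ft = 0.1079 m.
f = 166.8 Hz

167 Hz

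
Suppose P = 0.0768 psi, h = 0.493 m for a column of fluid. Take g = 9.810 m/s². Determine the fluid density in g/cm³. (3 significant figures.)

Rearranging: ρ = P/(g·h).
P = 0.0768 psi = 529.5 Pa; h = 0.493 m; g = 9.810 m/s².
ρ = 109.5 kg/m³
109.5 kg/m³ × (1 g/cm³ / 1000 kg/m³) = 0.1095 g/cm³

0.109 g/cm³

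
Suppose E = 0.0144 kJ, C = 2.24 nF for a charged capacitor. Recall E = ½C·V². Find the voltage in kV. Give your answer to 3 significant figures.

113 kV

Solving E = ½C·V² for V: V = √(2E/C).
E = 0.0144 kJ = 14.40 J; C = 2.24 nF = 2.240×10^-9 F.
V = 1.134×10^5 V  (the unit combination reduces to kg·m²/(A·s³) = V)
1.134×10^5 V × (1 kV / 1000 V) = 113.4 kV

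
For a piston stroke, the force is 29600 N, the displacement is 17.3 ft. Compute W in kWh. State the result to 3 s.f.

0.0434 kWh

W is given directly by: W = F·d.
F = 29600 N; d = 17.3 ft = 5.273 m.
W = 1.561×10^5 J
1.561×10^5 J × (1 kWh / 3.600×10^6 J) = 0.04336 kWh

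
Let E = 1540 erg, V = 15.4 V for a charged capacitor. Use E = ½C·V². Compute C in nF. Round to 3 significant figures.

1300 nF

Solving E = ½C·V² for C: C = 2E/V².
E = 1540 erg = 1.540×10^-4 J; V = 15.4 V.
C = 1.299×10^-6 F
1.299×10^-6 F × (1 nF / 1.000×10^-9 F) = 1299 nF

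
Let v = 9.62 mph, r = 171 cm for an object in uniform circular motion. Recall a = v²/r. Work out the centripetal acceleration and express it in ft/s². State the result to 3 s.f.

a is given directly by: a = v²/r.
v = 9.62 mph = 4.301 m/s; r = 171 cm = 1.710 m.
a = 10.82 m/s²
10.82 m/s² × (1 ft/s² / 0.3048 m/s²) = 35.48 ft/s²

35.5 ft/s²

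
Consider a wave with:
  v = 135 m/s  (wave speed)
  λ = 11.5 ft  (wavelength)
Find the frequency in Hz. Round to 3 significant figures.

38.5 Hz

Rearranging v = f·λ for f: f = v/λ.
v = 135 m/s; λ = 11.5 ft = 3.505 m.
f = 38.51 Hz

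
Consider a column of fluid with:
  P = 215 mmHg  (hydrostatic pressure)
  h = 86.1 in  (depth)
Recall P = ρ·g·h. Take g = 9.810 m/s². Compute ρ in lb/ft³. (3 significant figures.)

Solving P = ρ·g·h for ρ: ρ = P/(g·h).
P = 215 mmHg = 28664 Pa; h = 86.1 in = 2.187 m; g = 9.810 m/s².
ρ = 1336 kg/m³
1336 kg/m³ × (1 lb/ft³ / 16.02 kg/m³) = 83.41 lb/ft³

83.4 lb/ft³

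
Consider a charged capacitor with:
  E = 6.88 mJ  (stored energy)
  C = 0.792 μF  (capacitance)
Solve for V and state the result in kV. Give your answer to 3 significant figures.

0.132 kV

Solving E = ½C·V² for V: V = √(2E/C).
E = 6.88 mJ = 0.006880 J; C = 0.792 μF = 7.920×10^-7 F.
V = 131.8 V  (the unit combination reduces to kg·m²/(A·s³) = V)
131.8 V × (1 kV / 1000 V) = 0.1318 kV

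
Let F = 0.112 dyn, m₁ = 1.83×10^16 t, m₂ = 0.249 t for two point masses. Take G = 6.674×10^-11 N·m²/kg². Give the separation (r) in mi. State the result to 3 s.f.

From Newton's law of gravitation: r = √(G·m₁m₂/F).
F = 0.112 dyn = 1.120×10^-6 N; m₁ = 1.83×10^16 t = 1.830×10^19 kg; m₂ = 0.249 t = 249.0 kg; G = 6.674×10^-11 N·m²/kg².
r = 5.211×10^8 m
5.211×10^8 m × (1 mi / 1609 m) = 3.238×10^5 mi

3.24×10^5 mi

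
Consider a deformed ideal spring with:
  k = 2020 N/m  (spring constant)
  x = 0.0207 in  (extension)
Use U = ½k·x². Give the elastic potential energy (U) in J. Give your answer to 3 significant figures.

2.79×10^-4 J

U is given directly by: U = ½kx².
k = 2020 N/m; x = 0.0207 in = 5.258×10^-4 m.
U = 2.792×10^-4 J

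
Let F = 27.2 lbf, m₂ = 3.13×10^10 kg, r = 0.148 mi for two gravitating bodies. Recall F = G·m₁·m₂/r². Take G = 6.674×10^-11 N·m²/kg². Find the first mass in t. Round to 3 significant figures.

3290 t

From Newton's law of gravitation: m₁ = F·r²/(G·m₂).
F = 27.2 lbf = 121.0 N; m₂ = 3.13×10^10 kg; r = 0.148 mi = 238.2 m; G = 6.674×10^-11 N·m²/kg².
m₁ = 3.286×10^6 kg
3.286×10^6 kg × (1 t / 1000 kg) = 3286 t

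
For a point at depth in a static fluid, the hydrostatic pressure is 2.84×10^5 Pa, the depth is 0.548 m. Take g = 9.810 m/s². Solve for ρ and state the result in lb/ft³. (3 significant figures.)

Rearranging: ρ = P/(g·h).
P = 2.84×10^5 Pa; h = 0.548 m; g = 9.810 m/s².
ρ = 52829 kg/m³
52829 kg/m³ × (1 lb/ft³ / 16.02 kg/m³) = 3298 lb/ft³

3300 lb/ft³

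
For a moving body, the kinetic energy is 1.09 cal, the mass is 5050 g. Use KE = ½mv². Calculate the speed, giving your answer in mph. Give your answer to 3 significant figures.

Rearranging: v = √(2·KE/m).
KE = 1.09 cal = 4.561 J; m = 5050 g = 5.050 kg.
v = 1.344 m/s
1.344 m/s × (1 mph / 0.4470 m/s) = 3.006 mph

3.01 mph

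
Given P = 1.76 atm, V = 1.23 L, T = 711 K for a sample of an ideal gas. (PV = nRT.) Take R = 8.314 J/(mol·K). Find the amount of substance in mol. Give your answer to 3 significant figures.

Solving PV = nRT for n: n = PV/(RT).
P = 1.76 atm = 1.783×10^5 Pa; V = 1.23 L = 0.001230 m³; T = 711 K; R = 8.314 J/(mol·K).
n = 0.03711 mol

0.0371 mol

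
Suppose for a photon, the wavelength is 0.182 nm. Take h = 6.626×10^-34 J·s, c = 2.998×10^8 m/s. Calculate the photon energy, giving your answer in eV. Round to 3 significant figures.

E is given directly by: E = hc/λ.
λ = 0.182 nm = 1.820×10^-10 m; h = 6.626×10^-34 J·s; c = 2.998×10^8 m/s.
E = 1.091×10^-15 J  (the unit combination reduces to kg·m²/s² = J)
1.091×10^-15 J × (1 eV / 1.602×10^-19 J) = 6812 eV

6810 eV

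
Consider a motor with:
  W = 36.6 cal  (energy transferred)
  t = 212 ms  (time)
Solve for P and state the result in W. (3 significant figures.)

722 W

P is given directly by: P = W/t.
W = 36.6 cal = 153.1 J; t = 212 ms = 0.2120 s.
P = 722.3 W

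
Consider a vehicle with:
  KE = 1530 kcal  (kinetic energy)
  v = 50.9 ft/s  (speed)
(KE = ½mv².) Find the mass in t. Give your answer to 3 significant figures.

Solving KE = ½mv² for m: m = 2·KE/v².
KE = 1530 kcal = 6.402×10^6 J; v = 50.9 ft/s = 15.51 m/s.
m = 53192 kg
53192 kg × (1 t / 1000 kg) = 53.19 t

53.2 t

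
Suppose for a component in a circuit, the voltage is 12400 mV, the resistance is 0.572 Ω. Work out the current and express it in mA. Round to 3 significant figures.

From Ohm's law: I = V/R.
V = 12400 mV = 12.40 V; R = 0.572 Ω.
I = 21.68 A
21.68 A × (1 mA / 0.001000 A) = 21678 mA

21700 mA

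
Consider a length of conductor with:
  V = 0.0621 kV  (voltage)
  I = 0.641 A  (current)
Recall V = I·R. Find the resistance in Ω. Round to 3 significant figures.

96.9 Ω

From Ohm's law: R = V/I.
V = 0.0621 kV = 62.10 V; I = 0.641 A.
R = 96.88 Ω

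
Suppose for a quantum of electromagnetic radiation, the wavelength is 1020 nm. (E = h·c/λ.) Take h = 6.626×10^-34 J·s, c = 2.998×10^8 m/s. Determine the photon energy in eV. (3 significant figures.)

1.22 eV

Directly: E = hc/λ.
λ = 1020 nm = 1.020×10^-6 m; h = 6.626×10^-34 J·s; c = 2.998×10^8 m/s.
E = 1.948×10^-19 J
1.948×10^-19 J × (1 eV / 1.602×10^-19 J) = 1.216 eV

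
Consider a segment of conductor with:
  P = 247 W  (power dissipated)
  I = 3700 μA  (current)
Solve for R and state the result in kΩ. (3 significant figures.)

Solving P = I²R for R: R = P/I².
P = 247 W; I = 3700 μA = 0.003700 A.
R = 1.804×10^7 Ω
1.804×10^7 Ω × (1 kΩ / 1000 Ω) = 18042 kΩ

18000 kΩ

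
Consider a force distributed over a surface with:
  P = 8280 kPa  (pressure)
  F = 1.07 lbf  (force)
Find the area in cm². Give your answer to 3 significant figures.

Solving P = F/A for A: A = F/P.
P = 8280 kPa = 8.280×10^6 Pa; F = 1.07 lbf = 4.760 N.
A = 5.748×10^-7 m²
5.748×10^-7 m² × (1 cm² / 1.000×10^-4 m²) = 0.005748 cm²

0.00575 cm²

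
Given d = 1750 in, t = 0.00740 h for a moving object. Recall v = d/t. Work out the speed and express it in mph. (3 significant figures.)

Directly: v = d/t.
d = 1750 in = 44.45 m; t = 0.00740 h = 26.64 s.
v = 1.669 m/s
1.669 m/s × (1 mph / 0.4470 m/s) = 3.732 mph

3.73 mph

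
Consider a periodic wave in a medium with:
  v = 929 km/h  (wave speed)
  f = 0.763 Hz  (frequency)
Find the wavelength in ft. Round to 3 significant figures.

Rearranging v = f·λ for λ: λ = v/f.
v = 929 km/h = 258.1 m/s; f = 0.763 Hz.
λ = 338.2 m
338.2 m × (1 ft / 0.3048 m) = 1110 ft

1110 ft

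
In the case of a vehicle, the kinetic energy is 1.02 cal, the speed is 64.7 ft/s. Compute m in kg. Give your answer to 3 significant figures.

Rearranging KE = ½mv² for m: m = 2·KE/v².
KE = 1.02 cal = 4.268 J; v = 64.7 ft/s = 19.72 m/s.
m = 0.02195 kg

0.0219 kg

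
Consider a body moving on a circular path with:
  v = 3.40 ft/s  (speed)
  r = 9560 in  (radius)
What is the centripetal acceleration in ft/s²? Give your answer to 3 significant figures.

Directly: a = v²/r.
v = 3.40 ft/s = 1.036 m/s; r = 9560 in = 242.8 m.
a = 0.004423 m/s²
0.004423 m/s² × (1 ft/s² / 0.3048 m/s²) = 0.01451 ft/s²

0.0145 ft/s²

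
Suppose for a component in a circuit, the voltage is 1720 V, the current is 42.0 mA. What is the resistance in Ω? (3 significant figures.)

41000 Ω

Rearranging V = I·R for R: R = V/I.
V = 1720 V; I = 42.0 mA = 0.04200 A.
R = 40952 Ω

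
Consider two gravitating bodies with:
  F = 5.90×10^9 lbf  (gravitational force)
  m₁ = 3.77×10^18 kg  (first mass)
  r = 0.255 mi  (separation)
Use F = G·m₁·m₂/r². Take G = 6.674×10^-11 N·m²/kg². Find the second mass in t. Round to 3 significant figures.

17600 t

Solving F = G·m₁·m₂/r² for m₂: m₂ = F·r²/(G·m₁).
F = 5.90×10^9 lbf = 2.624×10^10 N; m₁ = 3.77×10^18 kg; r = 0.255 mi = 410.4 m; G = 6.674×10^-11 N·m²/kg².
m₂ = 1.757×10^7 kg
1.757×10^7 kg × (1 t / 1000 kg) = 17567 t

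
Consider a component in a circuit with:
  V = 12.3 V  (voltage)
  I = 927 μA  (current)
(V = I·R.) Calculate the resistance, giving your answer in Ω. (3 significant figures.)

13300 Ω

From Ohm's law: R = V/I.
V = 12.3 V; I = 927 μA = 9.270×10^-4 A.
R = 13269 Ω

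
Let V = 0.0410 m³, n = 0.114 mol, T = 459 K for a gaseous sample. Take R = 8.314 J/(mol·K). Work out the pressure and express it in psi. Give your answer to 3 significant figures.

1.54 psi

P is given directly by: P = nRT/V.
V = 0.0410 m³; n = 0.114 mol; T = 459 K; R = 8.314 J/(mol·K).
P = 10611 Pa  (the unit combination reduces to kg/(m·s²) = Pa)
10611 Pa × (1 psi / 6895 Pa) = 1.539 psi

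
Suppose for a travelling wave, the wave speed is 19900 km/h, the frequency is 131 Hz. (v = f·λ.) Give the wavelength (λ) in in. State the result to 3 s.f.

Rearranging: λ = v/f.
v = 19900 km/h = 5528 m/s; f = 131 Hz.
λ = 42.20 m
42.20 m × (1 in / 0.02540 m) = 1661 in

1660 in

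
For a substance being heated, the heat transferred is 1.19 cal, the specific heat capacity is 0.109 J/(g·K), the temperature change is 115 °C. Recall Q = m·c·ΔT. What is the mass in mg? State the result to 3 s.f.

397 mg

Rearranging Q = m·c·ΔT for m: m = Q/(c·ΔT).
Q = 1.19 cal = 4.979 J; c = 0.109 J/(g·K) = 109.0 J/(kg·K); ΔT = 115 °C = 115.0 K.
m = 3.972×10^-4 kg
3.972×10^-4 kg × (1 mg / 1.000×10^-6 kg) = 397.2 mg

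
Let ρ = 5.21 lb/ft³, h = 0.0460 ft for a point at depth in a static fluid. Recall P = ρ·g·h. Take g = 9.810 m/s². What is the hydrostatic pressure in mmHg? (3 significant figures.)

Directly: P = ρgh.
ρ = 5.21 lb/ft³ = 83.46 kg/m³; h = 0.0460 ft = 0.01402 m; g = 9.810 m/s².
P = 11.48 Pa
11.48 Pa × (1 mmHg / 133.3 Pa) = 0.08610 mmHg

0.0861 mmHg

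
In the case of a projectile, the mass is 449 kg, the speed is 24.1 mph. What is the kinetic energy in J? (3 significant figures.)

26100 J

KE is given directly by: KE = ½mv².
m = 449 kg; v = 24.1 mph = 10.77 m/s.
KE = 26058 J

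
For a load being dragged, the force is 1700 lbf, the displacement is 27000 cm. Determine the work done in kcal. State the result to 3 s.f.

488 kcal

W is given directly by: W = F·d.
F = 1700 lbf = 7562 N; d = 27000 cm = 270.0 m.
W = 2.042×10^6 J
2.042×10^6 J × (1 kcal / 4184 J) = 488.0 kcal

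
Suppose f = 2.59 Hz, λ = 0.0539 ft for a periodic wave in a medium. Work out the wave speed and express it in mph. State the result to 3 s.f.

v is given directly by: v = fλ.
f = 2.59 Hz; λ = 0.0539 ft = 0.01643 m.
v = 0.04255 m/s
0.04255 m/s × (1 mph / 0.4470 m/s) = 0.09518 mph

0.0952 mph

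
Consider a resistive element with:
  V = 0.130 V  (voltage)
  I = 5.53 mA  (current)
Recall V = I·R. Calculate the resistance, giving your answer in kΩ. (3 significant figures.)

From Ohm's law: R = V/I.
V = 0.130 V; I = 5.53 mA = 0.005530 A.
R = 23.51 Ω
23.51 Ω × (1 kΩ / 1000 Ω) = 0.02351 kΩ

0.0235 kΩ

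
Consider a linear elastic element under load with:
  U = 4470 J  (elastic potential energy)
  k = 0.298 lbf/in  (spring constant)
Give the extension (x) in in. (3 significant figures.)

515 in

Rearranging U = ½k·x² for x: x = √(2U/k).
U = 4470 J; k = 0.298 lbf/in = 52.19 N/m.
x = 13.09 m
13.09 m × (1 in / 0.02540 m) = 515.3 in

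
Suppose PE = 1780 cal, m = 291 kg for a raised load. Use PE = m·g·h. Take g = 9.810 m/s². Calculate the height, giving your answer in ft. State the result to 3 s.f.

Solving PE = m·g·h for h: h = PE/(m·g).
PE = 1780 cal = 7448 J; m = 291 kg; g = 9.810 m/s².
h = 2.609 m
2.609 m × (1 ft / 0.3048 m) = 8.559 ft

8.56 ft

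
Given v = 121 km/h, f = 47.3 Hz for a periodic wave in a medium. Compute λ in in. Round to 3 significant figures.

Rearranging: λ = v/f.
v = 121 km/h = 33.61 m/s; f = 47.3 Hz.
λ = 0.7106 m
0.7106 m × (1 in / 0.02540 m) = 27.98 in

28.0 in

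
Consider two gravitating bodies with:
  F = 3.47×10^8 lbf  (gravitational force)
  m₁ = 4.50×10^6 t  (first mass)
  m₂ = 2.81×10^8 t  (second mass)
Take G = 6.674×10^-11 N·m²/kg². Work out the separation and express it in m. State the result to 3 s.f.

From Newton's law of gravitation: r = √(G·m₁m₂/F).
F = 3.47×10^8 lbf = 1.544×10^9 N; m₁ = 4.50×10^6 t = 4.500×10^9 kg; m₂ = 2.81×10^8 t = 2.810×10^11 kg; G = 6.674×10^-11 N·m²/kg².
r = 7.394 m

7.39 m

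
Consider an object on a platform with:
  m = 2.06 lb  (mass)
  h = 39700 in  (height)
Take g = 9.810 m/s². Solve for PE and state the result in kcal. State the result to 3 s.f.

Directly: PE = mgh.
m = 2.06 lb = 0.9344 kg; h = 39700 in = 1008 m; g = 9.810 m/s².
PE = 9243 J
9243 J × (1 kcal / 4184 J) = 2.209 kcal

2.21 kcal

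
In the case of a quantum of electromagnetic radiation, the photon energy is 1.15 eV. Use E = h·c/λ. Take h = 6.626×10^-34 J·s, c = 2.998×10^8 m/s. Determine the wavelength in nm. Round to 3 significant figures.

Rearranging E = h·c/λ for λ: λ = hc/E.
E = 1.15 eV = 1.843×10^-19 J; h = 6.626×10^-34 J·s; c = 2.998×10^8 m/s.
λ = 1.078×10^-6 m
1.078×10^-6 m × (1 nm / 1.000×10^-9 m) = 1078 nm

1080 nm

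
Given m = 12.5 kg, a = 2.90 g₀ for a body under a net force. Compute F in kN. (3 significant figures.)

0.355 kN

Directly: F = m·a.
m = 12.5 kg; a = 2.90 g₀ = 28.44 m/s².
F = 355.5 N  (the unit combination reduces to kg·m/s² = N)
355.5 N × (1 kN / 1000 N) = 0.3555 kN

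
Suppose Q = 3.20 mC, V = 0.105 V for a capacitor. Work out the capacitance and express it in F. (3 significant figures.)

Directly: C = Q/V.
Q = 3.20 mC = 0.003200 C; V = 0.105 V.
C = 0.03048 F

0.0305 F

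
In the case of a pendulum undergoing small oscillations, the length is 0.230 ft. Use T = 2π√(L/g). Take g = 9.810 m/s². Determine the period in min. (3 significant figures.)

T is given directly by: T = 2π√(L/g).
L = 0.230 ft = 0.07010 m; g = 9.810 m/s².
T = 0.5311 s
0.5311 s × (1 min / 60.00 s) = 0.008852 min

0.00885 min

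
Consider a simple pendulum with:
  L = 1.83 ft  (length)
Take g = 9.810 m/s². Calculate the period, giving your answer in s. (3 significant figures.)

1.50 s

T is given directly by: T = 2π√(L/g).
L = 1.83 ft = 0.5578 m; g = 9.810 m/s².
T = 1.498 s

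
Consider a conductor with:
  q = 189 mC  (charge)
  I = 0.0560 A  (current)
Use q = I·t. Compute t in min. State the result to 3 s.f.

0.0563 min

Solving q = I·t for t: t = q/I.
q = 189 mC = 0.1890 C; I = 0.0560 A.
t = 3.375 s
3.375 s × (1 min / 60.00 s) = 0.05625 min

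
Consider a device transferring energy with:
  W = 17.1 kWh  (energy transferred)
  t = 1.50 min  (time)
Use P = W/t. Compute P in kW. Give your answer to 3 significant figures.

684 kW

P is given directly by: P = W/t.
W = 17.1 kWh = 6.156×10^7 J; t = 1.50 min = 90.00 s.
P = 6.840×10^5 W  (the unit combination reduces to kg·m²/s³ = W)
6.840×10^5 W × (1 kW / 1000 W) = 684.0 kW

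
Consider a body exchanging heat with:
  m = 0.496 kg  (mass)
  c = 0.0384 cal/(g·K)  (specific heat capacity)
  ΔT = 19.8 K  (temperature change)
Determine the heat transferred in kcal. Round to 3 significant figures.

0.377 kcal

Directly: Q = mcΔT.
m = 0.496 kg; c = 0.0384 cal/(g·K) = 160.7 J/(kg·K); ΔT = 19.8 K.
Q = 1578 J
1578 J × (1 kcal / 4184 J) = 0.3771 kcal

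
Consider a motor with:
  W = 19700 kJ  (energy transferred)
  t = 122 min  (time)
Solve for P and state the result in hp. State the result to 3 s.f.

P is given directly by: P = W/t.
W = 19700 kJ = 1.970×10^7 J; t = 122 min = 7320 s.
P = 2691 W  (the unit combination reduces to kg·m²/s³ = W)
2691 W × (1 hp / 745.7 W) = 3.609 hp

3.61 hp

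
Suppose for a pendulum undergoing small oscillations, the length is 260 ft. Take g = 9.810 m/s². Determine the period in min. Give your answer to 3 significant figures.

Directly: T = 2π√(L/g).
L = 260 ft = 79.25 m; g = 9.810 m/s².
T = 17.86 s
17.86 s × (1 min / 60.00 s) = 0.2976 min

0.298 min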